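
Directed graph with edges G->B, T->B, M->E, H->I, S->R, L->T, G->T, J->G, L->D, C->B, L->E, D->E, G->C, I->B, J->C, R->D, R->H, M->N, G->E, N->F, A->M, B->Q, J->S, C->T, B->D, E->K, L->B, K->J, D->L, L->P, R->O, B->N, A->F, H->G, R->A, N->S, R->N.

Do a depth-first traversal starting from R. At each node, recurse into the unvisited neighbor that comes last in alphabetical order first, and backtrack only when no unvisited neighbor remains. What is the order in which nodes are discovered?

Visit R
R → O
R → N
N → S
N → F
R → H
H → I
I → B
B → Q
B → D
D → L
L → T
L → P
L → E
E → K
K → J
J → G
G → C
R → A
A → M

R -> O -> N -> S -> F -> H -> I -> B -> Q -> D -> L -> T -> P -> E -> K -> J -> G -> C -> A -> M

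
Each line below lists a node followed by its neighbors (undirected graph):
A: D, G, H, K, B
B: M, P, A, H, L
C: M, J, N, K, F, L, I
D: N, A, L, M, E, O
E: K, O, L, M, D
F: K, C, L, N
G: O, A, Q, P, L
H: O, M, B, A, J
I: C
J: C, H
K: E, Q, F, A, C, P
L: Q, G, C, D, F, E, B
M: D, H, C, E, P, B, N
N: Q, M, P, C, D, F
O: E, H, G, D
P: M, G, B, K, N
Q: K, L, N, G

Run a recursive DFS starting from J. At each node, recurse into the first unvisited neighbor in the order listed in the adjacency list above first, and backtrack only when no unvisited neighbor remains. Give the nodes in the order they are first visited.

J, C, M, D, N, Q, K, E, O, H, B, P, G, A, L, F, I

Visit J
J → C
C → M
M → D
D → N
N → Q
Q → K
K → E
E → O
O → H
H → B
B → P
P → G
G → A
G → L
L → F
C → I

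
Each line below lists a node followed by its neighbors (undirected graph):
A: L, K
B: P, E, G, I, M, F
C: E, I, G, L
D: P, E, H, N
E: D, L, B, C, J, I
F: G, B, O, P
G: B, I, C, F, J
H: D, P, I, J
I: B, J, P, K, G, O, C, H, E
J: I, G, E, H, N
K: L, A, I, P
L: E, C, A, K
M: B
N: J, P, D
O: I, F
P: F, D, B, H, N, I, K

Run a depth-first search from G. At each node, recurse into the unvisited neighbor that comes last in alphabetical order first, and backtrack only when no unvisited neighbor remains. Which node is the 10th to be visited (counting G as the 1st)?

Visit G
G → J
J → N
N → P
P → K
K → L
L → E
E → I
I → O
O → F
F → B
B → M
I → H
H → D
I → C
L → A

Visit order: G, J, N, P, K, L, E, I, O, F, B, M, H, D, C, A

F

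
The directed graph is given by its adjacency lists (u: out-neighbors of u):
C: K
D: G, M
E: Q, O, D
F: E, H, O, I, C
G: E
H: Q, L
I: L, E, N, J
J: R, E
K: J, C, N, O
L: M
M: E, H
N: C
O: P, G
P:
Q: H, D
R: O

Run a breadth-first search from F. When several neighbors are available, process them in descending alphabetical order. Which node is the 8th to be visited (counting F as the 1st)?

Visit F; enqueue O, I, H, E, C → queue [O, I, H, E, C]
Visit O; enqueue P, G → queue [I, H, E, C, P, G]
Visit I; enqueue N, L, J → queue [H, E, C, P, G, N, L, J]
Visit H; enqueue Q → queue [E, C, P, G, N, L, J, Q]
Visit E; enqueue D → queue [C, P, G, N, L, J, Q, D]
Visit C; enqueue K → queue [P, G, N, L, J, Q, D, K]
Visit P → queue [G, N, L, J, Q, D, K]
Visit G → queue [N, L, J, Q, D, K]
Visit N → queue [L, J, Q, D, K]
Visit L; enqueue M → queue [J, Q, D, K, M]
Visit J; enqueue R → queue [Q, D, K, M, R]
Visit Q → queue [D, K, M, R]
Visit D → queue [K, M, R]
Visit K → queue [M, R]
Visit M → queue [R]
Visit R → queue []

Visit order: F, O, I, H, E, C, P, G, N, L, J, Q, D, K, M, R

G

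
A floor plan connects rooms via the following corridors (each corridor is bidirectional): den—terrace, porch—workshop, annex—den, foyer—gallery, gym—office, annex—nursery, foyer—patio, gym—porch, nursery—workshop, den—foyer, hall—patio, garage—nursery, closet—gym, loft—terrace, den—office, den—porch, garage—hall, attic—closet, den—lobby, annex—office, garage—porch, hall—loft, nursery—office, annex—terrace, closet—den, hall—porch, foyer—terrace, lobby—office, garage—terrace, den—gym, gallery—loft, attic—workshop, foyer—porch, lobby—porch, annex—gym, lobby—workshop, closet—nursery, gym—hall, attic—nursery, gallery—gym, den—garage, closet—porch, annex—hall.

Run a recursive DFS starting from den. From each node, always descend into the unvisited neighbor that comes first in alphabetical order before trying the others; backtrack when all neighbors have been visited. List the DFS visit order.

den, annex, gym, closet, attic, nursery, garage, hall, loft, gallery, foyer, patio, porch, lobby, office, workshop, terrace

Visit den
den → annex
annex → gym
gym → closet
closet → attic
attic → nursery
nursery → garage
garage → hall
hall → loft
loft → gallery
gallery → foyer
foyer → patio
foyer → porch
porch → lobby
lobby → office
lobby → workshop
foyer → terrace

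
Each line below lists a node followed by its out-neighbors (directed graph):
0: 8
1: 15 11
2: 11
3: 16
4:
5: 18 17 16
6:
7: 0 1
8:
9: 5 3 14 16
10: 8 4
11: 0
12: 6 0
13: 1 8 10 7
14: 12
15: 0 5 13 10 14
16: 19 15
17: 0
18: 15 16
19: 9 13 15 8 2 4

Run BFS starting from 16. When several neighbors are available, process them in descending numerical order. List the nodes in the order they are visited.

Visit 16; enqueue 19, 15 → queue [19, 15]
Visit 19; enqueue 13, 9, 8, 4, 2 → queue [15, 13, 9, 8, 4, 2]
Visit 15; enqueue 14, 10, 5, 0 → queue [13, 9, 8, 4, 2, 14, 10, 5, 0]
Visit 13; enqueue 7, 1 → queue [9, 8, 4, 2, 14, 10, 5, 0, 7, 1]
Visit 9; enqueue 3 → queue [8, 4, 2, 14, 10, 5, 0, 7, 1, 3]
Visit 8 → queue [4, 2, 14, 10, 5, 0, 7, 1, 3]
Visit 4 → queue [2, 14, 10, 5, 0, 7, 1, 3]
Visit 2; enqueue 11 → queue [14, 10, 5, 0, 7, 1, 3, 11]
Visit 14; enqueue 12 → queue [10, 5, 0, 7, 1, 3, 11, 12]
Visit 10 → queue [5, 0, 7, 1, 3, 11, 12]
Visit 5; enqueue 18, 17 → queue [0, 7, 1, 3, 11, 12, 18, 17]
Visit 0 → queue [7, 1, 3, 11, 12, 18, 17]
Visit 7 → queue [1, 3, 11, 12, 18, 17]
Visit 1 → queue [3, 11, 12, 18, 17]
Visit 3 → queue [11, 12, 18, 17]
Visit 11 → queue [12, 18, 17]
Visit 12; enqueue 6 → queue [18, 17, 6]
Visit 18 → queue [17, 6]
Visit 17 → queue [6]
Visit 6 → queue []

16, 19, 15, 13, 9, 8, 4, 2, 14, 10, 5, 0, 7, 1, 3, 11, 12, 18, 17, 6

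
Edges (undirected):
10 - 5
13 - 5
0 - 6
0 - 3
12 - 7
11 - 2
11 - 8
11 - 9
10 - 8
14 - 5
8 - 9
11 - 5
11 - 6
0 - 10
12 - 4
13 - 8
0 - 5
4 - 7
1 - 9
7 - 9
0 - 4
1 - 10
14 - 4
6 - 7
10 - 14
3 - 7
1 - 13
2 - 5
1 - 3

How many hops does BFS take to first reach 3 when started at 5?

Level 0: 5
Level 1: 0, 2, 10, 11, 13, 14
Level 2: 1, 3, 4, 6, 8, 9
Level 3: 7, 12
3 first appears at level 2.

2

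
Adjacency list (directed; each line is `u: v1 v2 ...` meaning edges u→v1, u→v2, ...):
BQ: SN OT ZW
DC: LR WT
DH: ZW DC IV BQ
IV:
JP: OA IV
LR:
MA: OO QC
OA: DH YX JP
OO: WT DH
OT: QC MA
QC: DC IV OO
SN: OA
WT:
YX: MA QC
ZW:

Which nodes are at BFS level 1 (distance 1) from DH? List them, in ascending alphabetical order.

BQ, DC, IV, ZW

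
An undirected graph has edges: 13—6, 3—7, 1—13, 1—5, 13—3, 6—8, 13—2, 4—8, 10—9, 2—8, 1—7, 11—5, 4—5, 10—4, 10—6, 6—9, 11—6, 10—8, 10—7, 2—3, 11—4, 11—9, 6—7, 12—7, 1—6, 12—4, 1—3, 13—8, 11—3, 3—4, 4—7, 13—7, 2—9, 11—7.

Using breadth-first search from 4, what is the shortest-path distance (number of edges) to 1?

2

Level 0: 4
Level 1: 3, 5, 7, 8, 10, 11, 12
Level 2: 1, 2, 6, 9, 13
1 first appears at level 2.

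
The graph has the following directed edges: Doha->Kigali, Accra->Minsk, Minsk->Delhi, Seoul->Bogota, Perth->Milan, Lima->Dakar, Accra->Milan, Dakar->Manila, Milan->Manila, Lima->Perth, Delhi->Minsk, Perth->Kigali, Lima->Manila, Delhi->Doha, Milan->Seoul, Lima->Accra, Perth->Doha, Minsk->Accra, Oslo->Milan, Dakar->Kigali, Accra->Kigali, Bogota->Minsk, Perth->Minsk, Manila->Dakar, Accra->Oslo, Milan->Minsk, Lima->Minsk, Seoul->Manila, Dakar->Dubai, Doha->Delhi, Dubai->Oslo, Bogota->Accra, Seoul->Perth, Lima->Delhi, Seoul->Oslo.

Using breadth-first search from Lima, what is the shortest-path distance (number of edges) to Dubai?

2

Level 0: Lima
Level 1: Accra, Dakar, Delhi, Manila, Minsk, Perth
Level 2: Doha, Dubai, Kigali, Milan, Oslo
Level 3: Seoul
Level 4: Bogota
Dubai first appears at level 2.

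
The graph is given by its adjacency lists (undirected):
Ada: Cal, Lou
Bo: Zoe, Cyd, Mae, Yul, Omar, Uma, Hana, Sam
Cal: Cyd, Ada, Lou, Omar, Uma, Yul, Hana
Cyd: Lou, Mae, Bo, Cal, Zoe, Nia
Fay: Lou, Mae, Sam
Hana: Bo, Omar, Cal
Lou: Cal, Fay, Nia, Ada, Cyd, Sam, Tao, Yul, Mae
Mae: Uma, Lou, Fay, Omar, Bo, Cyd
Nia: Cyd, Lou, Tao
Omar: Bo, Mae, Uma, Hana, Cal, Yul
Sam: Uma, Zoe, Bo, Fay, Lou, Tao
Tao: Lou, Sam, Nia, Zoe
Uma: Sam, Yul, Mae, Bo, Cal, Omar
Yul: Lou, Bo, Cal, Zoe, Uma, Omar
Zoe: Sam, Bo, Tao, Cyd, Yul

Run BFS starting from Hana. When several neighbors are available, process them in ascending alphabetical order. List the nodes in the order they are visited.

Hana → Bo → Cal → Omar → Cyd → Mae → Sam → Uma → Yul → Zoe → Ada → Lou → Nia → Fay → Tao

Visit Hana; enqueue Bo, Cal, Omar → queue [Bo, Cal, Omar]
Visit Bo; enqueue Cyd, Mae, Sam, Uma, Yul, Zoe → queue [Cal, Omar, Cyd, Mae, Sam, Uma, Yul, Zoe]
Visit Cal; enqueue Ada, Lou → queue [Omar, Cyd, Mae, Sam, Uma, Yul, Zoe, Ada, Lou]
Visit Omar → queue [Cyd, Mae, Sam, Uma, Yul, Zoe, Ada, Lou]
Visit Cyd; enqueue Nia → queue [Mae, Sam, Uma, Yul, Zoe, Ada, Lou, Nia]
Visit Mae; enqueue Fay → queue [Sam, Uma, Yul, Zoe, Ada, Lou, Nia, Fay]
Visit Sam; enqueue Tao → queue [Uma, Yul, Zoe, Ada, Lou, Nia, Fay, Tao]
Visit Uma → queue [Yul, Zoe, Ada, Lou, Nia, Fay, Tao]
Visit Yul → queue [Zoe, Ada, Lou, Nia, Fay, Tao]
Visit Zoe → queue [Ada, Lou, Nia, Fay, Tao]
Visit Ada → queue [Lou, Nia, Fay, Tao]
Visit Lou → queue [Nia, Fay, Tao]
Visit Nia → queue [Fay, Tao]
Visit Fay → queue [Tao]
Visit Tao → queue []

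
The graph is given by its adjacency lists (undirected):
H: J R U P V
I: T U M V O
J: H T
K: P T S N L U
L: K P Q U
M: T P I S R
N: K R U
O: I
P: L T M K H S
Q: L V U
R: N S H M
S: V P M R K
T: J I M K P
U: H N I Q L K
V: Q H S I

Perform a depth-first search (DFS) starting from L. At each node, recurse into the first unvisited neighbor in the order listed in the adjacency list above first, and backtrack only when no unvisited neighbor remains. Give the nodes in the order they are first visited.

Visit L
L → K
K → P
P → T
T → J
J → H
H → R
R → N
N → U
U → I
I → M
M → S
S → V
V → Q
I → O

L → K → P → T → J → H → R → N → U → I → M → S → V → Q → O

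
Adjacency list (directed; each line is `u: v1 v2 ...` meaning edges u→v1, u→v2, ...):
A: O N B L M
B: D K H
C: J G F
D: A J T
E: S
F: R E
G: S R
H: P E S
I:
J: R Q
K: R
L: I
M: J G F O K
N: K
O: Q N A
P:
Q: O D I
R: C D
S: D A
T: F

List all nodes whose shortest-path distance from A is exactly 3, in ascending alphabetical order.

E, P, R, S, T

Level 0: A
Level 1: B, L, M, N, O
Level 2: D, F, G, H, I, J, K, Q
Level 3: E, P, R, S, T
Level 4: C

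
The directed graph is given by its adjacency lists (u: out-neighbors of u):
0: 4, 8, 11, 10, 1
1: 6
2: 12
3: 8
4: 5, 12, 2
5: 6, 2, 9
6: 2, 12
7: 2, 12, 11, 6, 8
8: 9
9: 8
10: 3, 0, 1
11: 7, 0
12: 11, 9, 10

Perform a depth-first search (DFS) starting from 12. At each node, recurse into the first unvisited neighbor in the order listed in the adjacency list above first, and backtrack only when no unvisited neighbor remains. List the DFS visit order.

Visit 12
12 → 11
11 → 7
7 → 2
7 → 6
7 → 8
8 → 9
11 → 0
0 → 4
4 → 5
0 → 10
10 → 3
10 → 1

12, 11, 7, 2, 6, 8, 9, 0, 4, 5, 10, 3, 1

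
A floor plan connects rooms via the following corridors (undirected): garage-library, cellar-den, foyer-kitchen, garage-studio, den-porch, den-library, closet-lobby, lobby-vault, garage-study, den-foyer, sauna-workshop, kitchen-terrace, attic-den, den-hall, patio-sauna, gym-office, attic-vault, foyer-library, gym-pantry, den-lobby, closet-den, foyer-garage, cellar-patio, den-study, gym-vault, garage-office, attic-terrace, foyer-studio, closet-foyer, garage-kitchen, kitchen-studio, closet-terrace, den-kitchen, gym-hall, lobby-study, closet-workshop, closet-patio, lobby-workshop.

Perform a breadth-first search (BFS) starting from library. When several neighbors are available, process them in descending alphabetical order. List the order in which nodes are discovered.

library garage foyer den study studio office kitchen closet porch lobby hall cellar attic gym terrace workshop patio vault pantry sauna

Visit library; enqueue garage, foyer, den → queue [garage, foyer, den]
Visit garage; enqueue study, studio, office, kitchen → queue [foyer, den, study, studio, office, kitchen]
Visit foyer; enqueue closet → queue [den, study, studio, office, kitchen, closet]
Visit den; enqueue porch, lobby, hall, cellar, attic → queue [study, studio, office, kitchen, closet, porch, lobby, hall, cellar, attic]
Visit study → queue [studio, office, kitchen, closet, porch, lobby, hall, cellar, attic]
Visit studio → queue [office, kitchen, closet, porch, lobby, hall, cellar, attic]
Visit office; enqueue gym → queue [kitchen, closet, porch, lobby, hall, cellar, attic, gym]
Visit kitchen; enqueue terrace → queue [closet, porch, lobby, hall, cellar, attic, gym, terrace]
Visit closet; enqueue workshop, patio → queue [porch, lobby, hall, cellar, attic, gym, terrace, workshop, patio]
Visit porch → queue [lobby, hall, cellar, attic, gym, terrace, workshop, patio]
Visit lobby; enqueue vault → queue [hall, cellar, attic, gym, terrace, workshop, patio, vault]
Visit hall → queue [cellar, attic, gym, terrace, workshop, patio, vault]
Visit cellar → queue [attic, gym, terrace, workshop, patio, vault]
Visit attic → queue [gym, terrace, workshop, patio, vault]
Visit gym; enqueue pantry → queue [terrace, workshop, patio, vault, pantry]
Visit terrace → queue [workshop, patio, vault, pantry]
Visit workshop; enqueue sauna → queue [patio, vault, pantry, sauna]
Visit patio → queue [vault, pantry, sauna]
Visit vault → queue [pantry, sauna]
Visit pantry → queue [sauna]
Visit sauna → queue []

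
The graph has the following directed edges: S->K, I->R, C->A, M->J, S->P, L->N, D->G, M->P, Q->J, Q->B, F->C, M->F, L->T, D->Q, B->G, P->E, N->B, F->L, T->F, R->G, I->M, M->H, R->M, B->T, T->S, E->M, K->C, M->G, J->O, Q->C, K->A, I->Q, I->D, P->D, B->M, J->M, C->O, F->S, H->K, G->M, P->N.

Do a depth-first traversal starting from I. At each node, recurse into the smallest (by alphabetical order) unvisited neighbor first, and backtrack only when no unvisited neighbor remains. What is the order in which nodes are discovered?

Visit I
I → D
D → G
G → M
M → F
F → C
C → A
C → O
F → L
L → N
N → B
B → T
T → S
S → K
S → P
P → E
M → H
M → J
D → Q
I → R

I → D → G → M → F → C → A → O → L → N → B → T → S → K → P → E → H → J → Q → R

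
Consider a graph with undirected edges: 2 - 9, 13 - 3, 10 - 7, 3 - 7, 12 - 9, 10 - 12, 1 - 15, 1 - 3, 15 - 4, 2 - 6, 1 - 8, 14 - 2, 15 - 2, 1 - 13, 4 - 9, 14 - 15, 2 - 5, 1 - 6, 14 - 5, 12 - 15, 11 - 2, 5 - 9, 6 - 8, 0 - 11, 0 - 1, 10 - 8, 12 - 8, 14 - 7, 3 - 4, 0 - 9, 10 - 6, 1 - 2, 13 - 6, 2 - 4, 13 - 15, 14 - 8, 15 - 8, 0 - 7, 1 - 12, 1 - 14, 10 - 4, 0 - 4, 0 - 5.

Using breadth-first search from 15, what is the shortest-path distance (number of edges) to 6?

Level 0: 15
Level 1: 1, 2, 4, 8, 12, 13, 14
Level 2: 0, 3, 5, 6, 7, 9, 10, 11
6 first appears at level 2.

2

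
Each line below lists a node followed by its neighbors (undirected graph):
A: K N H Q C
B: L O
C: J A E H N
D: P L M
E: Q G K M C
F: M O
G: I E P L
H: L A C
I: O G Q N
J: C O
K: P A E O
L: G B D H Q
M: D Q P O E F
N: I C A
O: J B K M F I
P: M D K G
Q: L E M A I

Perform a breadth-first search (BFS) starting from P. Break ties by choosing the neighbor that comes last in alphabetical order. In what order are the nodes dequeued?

P, M, K, G, D, Q, O, F, E, A, L, I, J, B, C, N, H

Visit P; enqueue M, K, G, D → queue [M, K, G, D]
Visit M; enqueue Q, O, F, E → queue [K, G, D, Q, O, F, E]
Visit K; enqueue A → queue [G, D, Q, O, F, E, A]
Visit G; enqueue L, I → queue [D, Q, O, F, E, A, L, I]
Visit D → queue [Q, O, F, E, A, L, I]
Visit Q → queue [O, F, E, A, L, I]
Visit O; enqueue J, B → queue [F, E, A, L, I, J, B]
Visit F → queue [E, A, L, I, J, B]
Visit E; enqueue C → queue [A, L, I, J, B, C]
Visit A; enqueue N, H → queue [L, I, J, B, C, N, H]
Visit L → queue [I, J, B, C, N, H]
Visit I → queue [J, B, C, N, H]
Visit J → queue [B, C, N, H]
Visit B → queue [C, N, H]
Visit C → queue [N, H]
Visit N → queue [H]
Visit H → queue []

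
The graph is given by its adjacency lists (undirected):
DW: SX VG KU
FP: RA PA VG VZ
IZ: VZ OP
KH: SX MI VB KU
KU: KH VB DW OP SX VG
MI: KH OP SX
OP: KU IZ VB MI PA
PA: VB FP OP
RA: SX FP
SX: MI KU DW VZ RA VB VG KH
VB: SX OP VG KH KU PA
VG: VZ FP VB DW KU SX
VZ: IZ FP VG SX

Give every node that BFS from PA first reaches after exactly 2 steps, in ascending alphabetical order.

IZ, KH, KU, MI, RA, SX, VG, VZ

Level 0: PA
Level 1: FP, OP, VB
Level 2: IZ, KH, KU, MI, RA, SX, VG, VZ
Level 3: DW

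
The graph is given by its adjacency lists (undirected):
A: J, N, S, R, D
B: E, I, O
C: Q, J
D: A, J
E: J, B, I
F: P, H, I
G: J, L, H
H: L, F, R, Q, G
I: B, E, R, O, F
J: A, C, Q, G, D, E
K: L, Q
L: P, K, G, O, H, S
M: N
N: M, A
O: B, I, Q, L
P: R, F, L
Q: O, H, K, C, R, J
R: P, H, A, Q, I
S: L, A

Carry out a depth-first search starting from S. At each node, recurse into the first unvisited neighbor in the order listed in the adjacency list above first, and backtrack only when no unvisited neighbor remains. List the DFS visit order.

S L P R H F I B E J A N M D C Q O K G

Visit S
S → L
L → P
P → R
R → H
H → F
F → I
I → B
B → E
E → J
J → A
A → N
N → M
A → D
J → C
C → Q
Q → O
Q → K
J → G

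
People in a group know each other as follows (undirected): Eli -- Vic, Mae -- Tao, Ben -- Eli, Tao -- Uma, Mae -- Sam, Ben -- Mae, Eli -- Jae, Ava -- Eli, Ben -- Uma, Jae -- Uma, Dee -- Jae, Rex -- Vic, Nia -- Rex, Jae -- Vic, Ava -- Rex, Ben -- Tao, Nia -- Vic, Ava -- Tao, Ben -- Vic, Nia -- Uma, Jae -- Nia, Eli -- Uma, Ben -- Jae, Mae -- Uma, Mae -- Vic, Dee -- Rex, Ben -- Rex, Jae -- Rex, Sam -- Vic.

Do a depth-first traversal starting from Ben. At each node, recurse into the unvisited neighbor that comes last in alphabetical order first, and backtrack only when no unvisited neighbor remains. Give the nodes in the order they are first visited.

Visit Ben
Ben → Vic
Vic → Sam
Sam → Mae
Mae → Uma
Uma → Tao
Tao → Ava
Ava → Rex
Rex → Nia
Nia → Jae
Jae → Eli
Jae → Dee

Ben Vic Sam Mae Uma Tao Ava Rex Nia Jae Eli Dee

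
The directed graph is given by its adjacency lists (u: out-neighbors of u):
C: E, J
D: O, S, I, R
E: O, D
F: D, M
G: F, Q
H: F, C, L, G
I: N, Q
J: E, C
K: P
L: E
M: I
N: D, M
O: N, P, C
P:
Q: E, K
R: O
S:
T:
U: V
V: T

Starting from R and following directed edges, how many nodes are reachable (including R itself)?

13

BFS from R visits: R, O, N, P, C, D, M, E, J, S, I, Q, K
Reachable nodes: 13 of 20 total.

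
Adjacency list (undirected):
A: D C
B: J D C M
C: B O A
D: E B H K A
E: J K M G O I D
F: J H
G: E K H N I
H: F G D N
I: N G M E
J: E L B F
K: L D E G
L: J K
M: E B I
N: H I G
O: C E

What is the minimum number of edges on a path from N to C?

4

Level 0: N
Level 1: G, H, I
Level 2: D, E, F, K, M
Level 3: A, B, J, L, O
Level 4: C
C first appears at level 4.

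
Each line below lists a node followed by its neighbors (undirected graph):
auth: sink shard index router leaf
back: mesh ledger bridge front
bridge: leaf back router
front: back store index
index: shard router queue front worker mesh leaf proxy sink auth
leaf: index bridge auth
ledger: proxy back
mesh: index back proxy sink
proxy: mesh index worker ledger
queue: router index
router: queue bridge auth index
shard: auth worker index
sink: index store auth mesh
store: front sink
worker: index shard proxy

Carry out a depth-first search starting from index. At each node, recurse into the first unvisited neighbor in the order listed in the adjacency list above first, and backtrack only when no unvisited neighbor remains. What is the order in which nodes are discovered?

Visit index
index → shard
shard → auth
auth → sink
sink → store
store → front
front → back
back → mesh
mesh → proxy
proxy → worker
proxy → ledger
back → bridge
bridge → leaf
bridge → router
router → queue

index, shard, auth, sink, store, front, back, mesh, proxy, worker, ledger, bridge, leaf, router, queue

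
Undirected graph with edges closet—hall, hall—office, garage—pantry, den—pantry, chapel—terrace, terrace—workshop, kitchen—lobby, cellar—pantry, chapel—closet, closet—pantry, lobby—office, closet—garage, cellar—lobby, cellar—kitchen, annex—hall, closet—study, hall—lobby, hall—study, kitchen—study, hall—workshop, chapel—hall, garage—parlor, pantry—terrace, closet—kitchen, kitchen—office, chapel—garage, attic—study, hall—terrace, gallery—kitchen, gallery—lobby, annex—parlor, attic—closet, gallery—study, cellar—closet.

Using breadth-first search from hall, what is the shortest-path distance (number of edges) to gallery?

Level 0: hall
Level 1: annex, chapel, closet, lobby, office, study, terrace, workshop
Level 2: attic, cellar, gallery, garage, kitchen, pantry, parlor
Level 3: den
gallery first appears at level 2.

2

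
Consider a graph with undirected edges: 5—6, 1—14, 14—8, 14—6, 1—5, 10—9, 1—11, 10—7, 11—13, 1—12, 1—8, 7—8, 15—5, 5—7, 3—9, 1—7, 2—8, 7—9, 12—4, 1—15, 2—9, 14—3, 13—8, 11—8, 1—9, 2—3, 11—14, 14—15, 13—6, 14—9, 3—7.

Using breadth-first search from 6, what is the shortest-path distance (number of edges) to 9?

2

Level 0: 6
Level 1: 5, 13, 14
Level 2: 1, 3, 7, 8, 9, 11, 15
Level 3: 2, 10, 12
Level 4: 4
9 first appears at level 2.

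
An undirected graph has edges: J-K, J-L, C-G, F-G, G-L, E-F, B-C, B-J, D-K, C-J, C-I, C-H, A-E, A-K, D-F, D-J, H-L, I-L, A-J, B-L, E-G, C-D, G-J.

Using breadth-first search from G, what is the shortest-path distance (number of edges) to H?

Level 0: G
Level 1: C, E, F, J, L
Level 2: A, B, D, H, I, K
H first appears at level 2.

2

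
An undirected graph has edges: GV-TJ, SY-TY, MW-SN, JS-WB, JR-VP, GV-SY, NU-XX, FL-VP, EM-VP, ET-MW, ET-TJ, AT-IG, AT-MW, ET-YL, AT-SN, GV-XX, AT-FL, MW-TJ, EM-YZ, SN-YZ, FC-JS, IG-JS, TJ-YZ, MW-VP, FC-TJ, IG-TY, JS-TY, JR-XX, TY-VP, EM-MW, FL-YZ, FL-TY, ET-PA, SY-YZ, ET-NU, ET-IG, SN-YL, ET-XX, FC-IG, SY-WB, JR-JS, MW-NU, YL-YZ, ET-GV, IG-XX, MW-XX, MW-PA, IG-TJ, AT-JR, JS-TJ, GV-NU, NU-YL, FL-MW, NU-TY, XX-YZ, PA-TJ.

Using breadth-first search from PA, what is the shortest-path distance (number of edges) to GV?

Level 0: PA
Level 1: ET, MW, TJ
Level 2: AT, EM, FC, FL, GV, IG, JS, NU, SN, VP, XX, YL, YZ
Level 3: JR, SY, TY, WB
GV first appears at level 2.

2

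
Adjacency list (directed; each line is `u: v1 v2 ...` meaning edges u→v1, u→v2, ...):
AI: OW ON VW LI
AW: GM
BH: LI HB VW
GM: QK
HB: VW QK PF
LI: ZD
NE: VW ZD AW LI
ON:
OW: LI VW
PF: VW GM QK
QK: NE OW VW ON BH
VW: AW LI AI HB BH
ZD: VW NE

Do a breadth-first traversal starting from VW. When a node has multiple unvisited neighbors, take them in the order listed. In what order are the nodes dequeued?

Visit VW; enqueue AW, LI, AI, HB, BH → queue [AW, LI, AI, HB, BH]
Visit AW; enqueue GM → queue [LI, AI, HB, BH, GM]
Visit LI; enqueue ZD → queue [AI, HB, BH, GM, ZD]
Visit AI; enqueue OW, ON → queue [HB, BH, GM, ZD, OW, ON]
Visit HB; enqueue QK, PF → queue [BH, GM, ZD, OW, ON, QK, PF]
Visit BH → queue [GM, ZD, OW, ON, QK, PF]
Visit GM → queue [ZD, OW, ON, QK, PF]
Visit ZD; enqueue NE → queue [OW, ON, QK, PF, NE]
Visit OW → queue [ON, QK, PF, NE]
Visit ON → queue [QK, PF, NE]
Visit QK → queue [PF, NE]
Visit PF → queue [NE]
Visit NE → queue []

VW -> AW -> LI -> AI -> HB -> BH -> GM -> ZD -> OW -> ON -> QK -> PF -> NE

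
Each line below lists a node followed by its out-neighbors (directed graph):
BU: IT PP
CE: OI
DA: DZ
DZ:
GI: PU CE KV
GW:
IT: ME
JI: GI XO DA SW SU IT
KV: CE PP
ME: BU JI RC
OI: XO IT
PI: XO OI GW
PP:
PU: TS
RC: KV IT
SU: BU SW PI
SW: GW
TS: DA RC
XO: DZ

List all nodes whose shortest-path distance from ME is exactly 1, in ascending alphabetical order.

Level 0: ME
Level 1: BU, JI, RC
Level 2: DA, GI, IT, KV, PP, SU, SW, XO
Level 3: CE, DZ, GW, PI, PU
Level 4: OI, TS

BU, JI, RC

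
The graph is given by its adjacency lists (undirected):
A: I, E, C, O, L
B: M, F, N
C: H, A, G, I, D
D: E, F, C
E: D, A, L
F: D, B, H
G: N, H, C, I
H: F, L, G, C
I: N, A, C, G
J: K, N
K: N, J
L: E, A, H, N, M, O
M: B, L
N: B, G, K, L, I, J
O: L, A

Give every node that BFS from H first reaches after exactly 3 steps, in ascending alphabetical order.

J, K

Level 0: H
Level 1: C, F, G, L
Level 2: A, B, D, E, I, M, N, O
Level 3: J, K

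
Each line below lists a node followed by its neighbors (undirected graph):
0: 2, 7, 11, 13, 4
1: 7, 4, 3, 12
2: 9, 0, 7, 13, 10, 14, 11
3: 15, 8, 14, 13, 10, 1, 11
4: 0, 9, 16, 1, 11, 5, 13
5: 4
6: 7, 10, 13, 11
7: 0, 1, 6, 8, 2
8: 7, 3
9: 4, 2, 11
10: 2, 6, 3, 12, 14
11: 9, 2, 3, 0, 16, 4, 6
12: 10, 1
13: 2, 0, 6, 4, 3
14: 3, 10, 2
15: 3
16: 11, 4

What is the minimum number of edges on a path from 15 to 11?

2

Level 0: 15
Level 1: 3
Level 2: 1, 8, 10, 11, 13, 14
Level 3: 0, 2, 4, 6, 7, 9, 12, 16
Level 4: 5
11 first appears at level 2.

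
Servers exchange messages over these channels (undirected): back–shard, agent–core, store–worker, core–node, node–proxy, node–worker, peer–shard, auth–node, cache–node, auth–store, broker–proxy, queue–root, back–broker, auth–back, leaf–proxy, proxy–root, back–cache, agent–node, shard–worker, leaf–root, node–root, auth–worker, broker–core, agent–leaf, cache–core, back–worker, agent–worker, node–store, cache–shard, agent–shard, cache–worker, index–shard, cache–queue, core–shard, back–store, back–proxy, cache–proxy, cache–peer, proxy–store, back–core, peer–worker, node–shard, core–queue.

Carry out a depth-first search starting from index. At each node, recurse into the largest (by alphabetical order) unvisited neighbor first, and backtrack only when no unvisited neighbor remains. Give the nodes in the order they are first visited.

Visit index
index → shard
shard → worker
worker → store
store → proxy
proxy → root
root → queue
queue → core
core → node
node → cache
cache → peer
cache → back
back → broker
back → auth
node → agent
agent → leaf

index, shard, worker, store, proxy, root, queue, core, node, cache, peer, back, broker, auth, agent, leaf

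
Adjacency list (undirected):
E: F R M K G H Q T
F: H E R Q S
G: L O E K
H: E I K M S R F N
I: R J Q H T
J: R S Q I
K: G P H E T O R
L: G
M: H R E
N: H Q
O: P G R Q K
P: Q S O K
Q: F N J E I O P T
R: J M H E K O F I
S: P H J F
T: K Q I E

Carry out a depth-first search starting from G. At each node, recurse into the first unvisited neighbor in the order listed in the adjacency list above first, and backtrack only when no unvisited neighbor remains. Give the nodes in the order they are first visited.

G, L, O, P, Q, F, H, E, R, J, S, I, T, K, M, N

Visit G
G → L
G → O
O → P
P → Q
Q → F
F → H
H → E
E → R
R → J
J → S
J → I
I → T
T → K
R → M
H → N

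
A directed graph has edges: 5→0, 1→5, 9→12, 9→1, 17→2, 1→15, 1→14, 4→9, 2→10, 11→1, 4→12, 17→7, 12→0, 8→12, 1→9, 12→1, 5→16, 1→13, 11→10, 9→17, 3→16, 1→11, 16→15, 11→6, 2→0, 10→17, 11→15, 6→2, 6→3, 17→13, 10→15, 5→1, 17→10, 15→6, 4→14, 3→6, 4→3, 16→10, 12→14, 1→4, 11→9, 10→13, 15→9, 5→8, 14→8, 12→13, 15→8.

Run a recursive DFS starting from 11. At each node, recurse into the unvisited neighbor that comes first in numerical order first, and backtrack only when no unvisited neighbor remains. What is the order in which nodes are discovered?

Visit 11
11 → 1
1 → 4
4 → 3
3 → 6
6 → 2
2 → 0
2 → 10
10 → 13
10 → 15
15 → 8
8 → 12
12 → 14
15 → 9
9 → 17
17 → 7
3 → 16
1 → 5

11, 1, 4, 3, 6, 2, 0, 10, 13, 15, 8, 12, 14, 9, 17, 7, 16, 5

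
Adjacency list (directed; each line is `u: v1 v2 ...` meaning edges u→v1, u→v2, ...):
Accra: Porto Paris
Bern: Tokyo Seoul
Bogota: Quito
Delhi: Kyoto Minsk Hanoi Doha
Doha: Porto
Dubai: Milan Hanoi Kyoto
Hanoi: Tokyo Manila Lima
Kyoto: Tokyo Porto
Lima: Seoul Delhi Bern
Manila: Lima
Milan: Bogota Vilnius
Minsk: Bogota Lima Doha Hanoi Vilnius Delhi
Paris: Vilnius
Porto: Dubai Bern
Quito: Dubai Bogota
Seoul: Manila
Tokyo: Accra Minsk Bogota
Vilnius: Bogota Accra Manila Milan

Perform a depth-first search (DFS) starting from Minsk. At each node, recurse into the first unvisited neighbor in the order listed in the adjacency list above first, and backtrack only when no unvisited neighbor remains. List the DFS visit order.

Visit Minsk
Minsk → Bogota
Bogota → Quito
Quito → Dubai
Dubai → Milan
Milan → Vilnius
Vilnius → Accra
Accra → Porto
Porto → Bern
Bern → Tokyo
Bern → Seoul
Seoul → Manila
Manila → Lima
Lima → Delhi
Delhi → Kyoto
Delhi → Hanoi
Delhi → Doha
Accra → Paris

Minsk -> Bogota -> Quito -> Dubai -> Milan -> Vilnius -> Accra -> Porto -> Bern -> Tokyo -> Seoul -> Manila -> Lima -> Delhi -> Kyoto -> Hanoi -> Doha -> Paris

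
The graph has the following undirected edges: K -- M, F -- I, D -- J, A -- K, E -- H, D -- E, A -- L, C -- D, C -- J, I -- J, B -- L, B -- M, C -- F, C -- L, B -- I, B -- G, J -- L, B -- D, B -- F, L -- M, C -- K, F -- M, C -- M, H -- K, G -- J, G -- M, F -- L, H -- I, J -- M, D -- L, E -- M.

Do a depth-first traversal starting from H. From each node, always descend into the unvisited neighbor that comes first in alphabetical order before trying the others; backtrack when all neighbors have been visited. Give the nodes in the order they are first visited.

Visit H
H → E
E → D
D → B
B → F
F → C
C → J
J → G
G → M
M → K
K → A
A → L
J → I

H -> E -> D -> B -> F -> C -> J -> G -> M -> K -> A -> L -> I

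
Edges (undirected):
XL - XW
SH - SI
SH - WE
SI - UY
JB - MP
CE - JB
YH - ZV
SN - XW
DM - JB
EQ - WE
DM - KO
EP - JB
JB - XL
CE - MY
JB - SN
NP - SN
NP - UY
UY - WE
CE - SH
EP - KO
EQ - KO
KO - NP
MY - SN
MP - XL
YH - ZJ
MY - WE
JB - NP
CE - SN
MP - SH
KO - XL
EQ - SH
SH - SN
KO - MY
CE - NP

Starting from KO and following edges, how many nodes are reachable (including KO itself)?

BFS from KO visits: KO, XL, NP, MY, EQ, EP, DM, XW, MP, JB, UY, SN, CE, WE, SH, SI
Reachable nodes: 16 of 19 total.

16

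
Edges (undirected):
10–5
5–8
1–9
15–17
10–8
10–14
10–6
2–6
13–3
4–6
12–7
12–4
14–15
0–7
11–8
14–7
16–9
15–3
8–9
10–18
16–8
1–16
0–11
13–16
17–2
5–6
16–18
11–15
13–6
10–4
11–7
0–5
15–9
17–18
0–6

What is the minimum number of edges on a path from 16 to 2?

Level 0: 16
Level 1: 1, 8, 9, 13, 18
Level 2: 3, 5, 6, 10, 11, 15, 17
Level 3: 0, 2, 4, 7, 14
Level 4: 12
2 first appears at level 3.

3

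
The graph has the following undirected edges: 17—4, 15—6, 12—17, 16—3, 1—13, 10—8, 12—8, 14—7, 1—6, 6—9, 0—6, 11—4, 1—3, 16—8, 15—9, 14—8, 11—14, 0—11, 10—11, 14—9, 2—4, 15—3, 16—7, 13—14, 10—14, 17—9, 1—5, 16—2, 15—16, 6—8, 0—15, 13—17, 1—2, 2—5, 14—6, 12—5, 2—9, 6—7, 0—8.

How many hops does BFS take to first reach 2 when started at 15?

Level 0: 15
Level 1: 0, 3, 6, 9, 16
Level 2: 1, 2, 7, 8, 11, 14, 17
Level 3: 4, 5, 10, 12, 13
2 first appears at level 2.

2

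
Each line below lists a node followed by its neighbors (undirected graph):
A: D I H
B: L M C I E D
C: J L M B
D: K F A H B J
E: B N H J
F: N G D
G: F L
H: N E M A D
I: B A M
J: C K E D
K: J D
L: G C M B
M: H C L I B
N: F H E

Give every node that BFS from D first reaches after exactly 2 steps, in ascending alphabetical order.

Level 0: D
Level 1: A, B, F, H, J, K
Level 2: C, E, G, I, L, M, N

C, E, G, I, L, M, N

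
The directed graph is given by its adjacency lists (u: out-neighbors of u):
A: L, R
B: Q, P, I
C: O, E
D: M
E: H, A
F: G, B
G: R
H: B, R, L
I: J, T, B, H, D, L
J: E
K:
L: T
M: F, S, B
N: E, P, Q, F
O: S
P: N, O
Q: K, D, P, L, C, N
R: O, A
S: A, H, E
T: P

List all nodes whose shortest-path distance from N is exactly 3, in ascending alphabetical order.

Level 0: N
Level 1: E, F, P, Q
Level 2: A, B, C, D, G, H, K, L, O
Level 3: I, M, R, S, T
Level 4: J

I, M, R, S, T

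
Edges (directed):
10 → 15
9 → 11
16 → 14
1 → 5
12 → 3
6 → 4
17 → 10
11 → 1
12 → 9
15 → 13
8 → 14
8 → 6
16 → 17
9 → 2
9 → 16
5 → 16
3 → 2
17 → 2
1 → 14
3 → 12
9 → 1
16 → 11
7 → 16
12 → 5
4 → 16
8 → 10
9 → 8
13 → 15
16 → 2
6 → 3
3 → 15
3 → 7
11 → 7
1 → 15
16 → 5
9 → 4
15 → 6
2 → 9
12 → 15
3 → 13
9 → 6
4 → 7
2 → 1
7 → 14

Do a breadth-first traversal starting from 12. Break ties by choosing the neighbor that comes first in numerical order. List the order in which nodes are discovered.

Visit 12; enqueue 3, 5, 9, 15 → queue [3, 5, 9, 15]
Visit 3; enqueue 2, 7, 13 → queue [5, 9, 15, 2, 7, 13]
Visit 5; enqueue 16 → queue [9, 15, 2, 7, 13, 16]
Visit 9; enqueue 1, 4, 6, 8, 11 → queue [15, 2, 7, 13, 16, 1, 4, 6, 8, 11]
Visit 15 → queue [2, 7, 13, 16, 1, 4, 6, 8, 11]
Visit 2 → queue [7, 13, 16, 1, 4, 6, 8, 11]
Visit 7; enqueue 14 → queue [13, 16, 1, 4, 6, 8, 11, 14]
Visit 13 → queue [16, 1, 4, 6, 8, 11, 14]
Visit 16; enqueue 17 → queue [1, 4, 6, 8, 11, 14, 17]
Visit 1 → queue [4, 6, 8, 11, 14, 17]
Visit 4 → queue [6, 8, 11, 14, 17]
Visit 6 → queue [8, 11, 14, 17]
Visit 8; enqueue 10 → queue [11, 14, 17, 10]
Visit 11 → queue [14, 17, 10]
Visit 14 → queue [17, 10]
Visit 17 → queue [10]
Visit 10 → queue []

12, 3, 5, 9, 15, 2, 7, 13, 16, 1, 4, 6, 8, 11, 14, 17, 10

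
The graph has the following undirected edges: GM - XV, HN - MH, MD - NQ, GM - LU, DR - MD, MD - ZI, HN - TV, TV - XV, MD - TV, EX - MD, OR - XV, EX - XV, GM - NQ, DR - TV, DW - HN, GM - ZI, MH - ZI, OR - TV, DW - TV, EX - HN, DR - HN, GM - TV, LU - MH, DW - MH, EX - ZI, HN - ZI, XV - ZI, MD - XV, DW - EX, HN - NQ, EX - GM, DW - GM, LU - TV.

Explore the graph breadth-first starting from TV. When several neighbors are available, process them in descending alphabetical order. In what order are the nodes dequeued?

TV XV OR MD LU HN GM DW DR ZI EX NQ MH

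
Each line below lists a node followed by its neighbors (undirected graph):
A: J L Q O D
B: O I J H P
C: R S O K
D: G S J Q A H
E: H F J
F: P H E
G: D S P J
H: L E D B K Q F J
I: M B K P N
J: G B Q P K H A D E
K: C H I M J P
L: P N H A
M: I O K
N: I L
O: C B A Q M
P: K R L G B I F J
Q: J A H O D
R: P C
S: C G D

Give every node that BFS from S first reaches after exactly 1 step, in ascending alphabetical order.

Level 0: S
Level 1: C, D, G
Level 2: A, H, J, K, O, P, Q, R
Level 3: B, E, F, I, L, M
Level 4: N

C, D, G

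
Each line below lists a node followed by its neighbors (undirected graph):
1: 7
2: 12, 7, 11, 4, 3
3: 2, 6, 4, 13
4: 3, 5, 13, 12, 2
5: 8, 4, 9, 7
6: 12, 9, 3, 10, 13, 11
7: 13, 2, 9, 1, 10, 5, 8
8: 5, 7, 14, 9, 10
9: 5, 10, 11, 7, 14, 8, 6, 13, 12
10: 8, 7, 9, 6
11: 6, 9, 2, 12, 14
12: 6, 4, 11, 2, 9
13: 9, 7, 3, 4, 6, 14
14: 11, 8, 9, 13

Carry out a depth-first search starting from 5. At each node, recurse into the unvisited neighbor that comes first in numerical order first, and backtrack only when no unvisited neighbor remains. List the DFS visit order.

5, 4, 2, 3, 6, 9, 7, 1, 8, 10, 14, 11, 12, 13

Visit 5
5 → 4
4 → 2
2 → 3
3 → 6
6 → 9
9 → 7
7 → 1
7 → 8
8 → 10
8 → 14
14 → 11
11 → 12
14 → 13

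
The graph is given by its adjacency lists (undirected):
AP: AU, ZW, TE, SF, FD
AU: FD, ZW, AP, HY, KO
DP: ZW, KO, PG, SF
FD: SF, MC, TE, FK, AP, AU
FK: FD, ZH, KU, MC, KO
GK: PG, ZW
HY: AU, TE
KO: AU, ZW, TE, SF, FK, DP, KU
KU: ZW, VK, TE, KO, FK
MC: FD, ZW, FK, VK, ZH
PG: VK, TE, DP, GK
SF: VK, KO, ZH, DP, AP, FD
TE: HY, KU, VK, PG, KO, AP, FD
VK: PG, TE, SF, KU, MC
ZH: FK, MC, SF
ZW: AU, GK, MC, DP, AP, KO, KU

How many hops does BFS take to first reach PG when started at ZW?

2

Level 0: ZW
Level 1: AP, AU, DP, GK, KO, KU, MC
Level 2: FD, FK, HY, PG, SF, TE, VK, ZH
PG first appears at level 2.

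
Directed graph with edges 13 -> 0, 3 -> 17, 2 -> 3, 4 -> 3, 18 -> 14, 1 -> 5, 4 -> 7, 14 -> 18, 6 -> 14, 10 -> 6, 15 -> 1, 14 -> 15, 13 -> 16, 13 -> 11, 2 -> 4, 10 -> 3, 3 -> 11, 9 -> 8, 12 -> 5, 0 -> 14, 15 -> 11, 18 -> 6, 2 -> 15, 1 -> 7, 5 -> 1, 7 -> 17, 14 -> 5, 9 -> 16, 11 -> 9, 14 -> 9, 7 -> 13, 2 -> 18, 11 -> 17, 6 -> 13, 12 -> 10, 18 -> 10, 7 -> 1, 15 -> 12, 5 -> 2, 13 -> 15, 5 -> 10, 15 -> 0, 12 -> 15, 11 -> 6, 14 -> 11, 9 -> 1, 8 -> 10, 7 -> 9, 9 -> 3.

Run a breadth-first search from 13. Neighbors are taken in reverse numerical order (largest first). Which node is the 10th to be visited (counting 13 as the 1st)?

Visit 13; enqueue 16, 15, 11, 0 → queue [16, 15, 11, 0]
Visit 16 → queue [15, 11, 0]
Visit 15; enqueue 12, 1 → queue [11, 0, 12, 1]
Visit 11; enqueue 17, 9, 6 → queue [0, 12, 1, 17, 9, 6]
Visit 0; enqueue 14 → queue [12, 1, 17, 9, 6, 14]
Visit 12; enqueue 10, 5 → queue [1, 17, 9, 6, 14, 10, 5]
Visit 1; enqueue 7 → queue [17, 9, 6, 14, 10, 5, 7]
Visit 17 → queue [9, 6, 14, 10, 5, 7]
Visit 9; enqueue 8, 3 → queue [6, 14, 10, 5, 7, 8, 3]
Visit 6 → queue [14, 10, 5, 7, 8, 3]
Visit 14; enqueue 18 → queue [10, 5, 7, 8, 3, 18]
Visit 10 → queue [5, 7, 8, 3, 18]
Visit 5; enqueue 2 → queue [7, 8, 3, 18, 2]
Visit 7 → queue [8, 3, 18, 2]
Visit 8 → queue [3, 18, 2]
Visit 3 → queue [18, 2]
Visit 18 → queue [2]
Visit 2; enqueue 4 → queue [4]
Visit 4 → queue []

Visit order: 13, 16, 15, 11, 0, 12, 1, 17, 9, 6, 14, 10, 5, 7, 8, 3, 18, 2, 4

6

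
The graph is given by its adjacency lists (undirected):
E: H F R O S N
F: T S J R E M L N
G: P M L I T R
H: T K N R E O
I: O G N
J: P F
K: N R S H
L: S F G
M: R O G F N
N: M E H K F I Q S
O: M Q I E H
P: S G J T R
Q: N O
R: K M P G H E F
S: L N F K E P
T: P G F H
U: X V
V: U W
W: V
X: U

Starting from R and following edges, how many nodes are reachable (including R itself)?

16

BFS from R visits: R, K, M, P, G, H, E, F, N, S, O, J, T, L, I, Q
Reachable nodes: 16 of 20 total.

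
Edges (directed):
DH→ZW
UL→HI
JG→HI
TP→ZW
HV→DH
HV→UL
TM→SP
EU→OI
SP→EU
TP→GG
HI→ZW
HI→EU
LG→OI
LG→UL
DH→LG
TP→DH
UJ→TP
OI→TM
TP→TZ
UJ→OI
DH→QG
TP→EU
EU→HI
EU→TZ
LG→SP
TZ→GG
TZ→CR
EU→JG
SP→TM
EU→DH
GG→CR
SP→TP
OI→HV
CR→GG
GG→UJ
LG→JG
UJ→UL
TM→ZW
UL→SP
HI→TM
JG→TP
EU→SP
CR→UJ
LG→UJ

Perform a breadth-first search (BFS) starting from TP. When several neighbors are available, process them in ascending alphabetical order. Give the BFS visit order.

TP → DH → EU → GG → TZ → ZW → LG → QG → HI → JG → OI → SP → CR → UJ → UL → TM → HV

Visit TP; enqueue DH, EU, GG, TZ, ZW → queue [DH, EU, GG, TZ, ZW]
Visit DH; enqueue LG, QG → queue [EU, GG, TZ, ZW, LG, QG]
Visit EU; enqueue HI, JG, OI, SP → queue [GG, TZ, ZW, LG, QG, HI, JG, OI, SP]
Visit GG; enqueue CR, UJ → queue [TZ, ZW, LG, QG, HI, JG, OI, SP, CR, UJ]
Visit TZ → queue [ZW, LG, QG, HI, JG, OI, SP, CR, UJ]
Visit ZW → queue [LG, QG, HI, JG, OI, SP, CR, UJ]
Visit LG; enqueue UL → queue [QG, HI, JG, OI, SP, CR, UJ, UL]
Visit QG → queue [HI, JG, OI, SP, CR, UJ, UL]
Visit HI; enqueue TM → queue [JG, OI, SP, CR, UJ, UL, TM]
Visit JG → queue [OI, SP, CR, UJ, UL, TM]
Visit OI; enqueue HV → queue [SP, CR, UJ, UL, TM, HV]
Visit SP → queue [CR, UJ, UL, TM, HV]
Visit CR → queue [UJ, UL, TM, HV]
Visit UJ → queue [UL, TM, HV]
Visit UL → queue [TM, HV]
Visit TM → queue [HV]
Visit HV → queue []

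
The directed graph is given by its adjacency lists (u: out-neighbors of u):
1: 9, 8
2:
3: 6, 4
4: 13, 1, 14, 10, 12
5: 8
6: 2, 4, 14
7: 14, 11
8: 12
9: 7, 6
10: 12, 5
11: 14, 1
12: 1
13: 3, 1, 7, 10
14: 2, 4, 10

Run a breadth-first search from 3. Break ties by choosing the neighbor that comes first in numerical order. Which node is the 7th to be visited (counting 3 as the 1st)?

Visit 3; enqueue 4, 6 → queue [4, 6]
Visit 4; enqueue 1, 10, 12, 13, 14 → queue [6, 1, 10, 12, 13, 14]
Visit 6; enqueue 2 → queue [1, 10, 12, 13, 14, 2]
Visit 1; enqueue 8, 9 → queue [10, 12, 13, 14, 2, 8, 9]
Visit 10; enqueue 5 → queue [12, 13, 14, 2, 8, 9, 5]
Visit 12 → queue [13, 14, 2, 8, 9, 5]
Visit 13; enqueue 7 → queue [14, 2, 8, 9, 5, 7]
Visit 14 → queue [2, 8, 9, 5, 7]
Visit 2 → queue [8, 9, 5, 7]
Visit 8 → queue [9, 5, 7]
Visit 9 → queue [5, 7]
Visit 5 → queue [7]
Visit 7; enqueue 11 → queue [11]
Visit 11 → queue []

Visit order: 3, 4, 6, 1, 10, 12, 13, 14, 2, 8, 9, 5, 7, 11

13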